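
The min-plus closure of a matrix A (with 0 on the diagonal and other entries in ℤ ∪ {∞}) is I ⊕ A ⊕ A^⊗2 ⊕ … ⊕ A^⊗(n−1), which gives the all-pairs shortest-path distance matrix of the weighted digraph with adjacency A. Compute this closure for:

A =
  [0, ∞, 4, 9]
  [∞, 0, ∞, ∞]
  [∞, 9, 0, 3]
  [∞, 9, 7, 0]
Closure =
  [0, 13, 4, 7]
  [∞, 0, ∞, ∞]
  [∞, 9, 0, 3]
  [∞, 9, 7, 0]

This is the Floyd-Warshall all-pairs shortest-path computation. For each intermediate vertex k = 0, 1, …, 3, update dist[i][j] ← min(dist[i][j], dist[i][k] + dist[k][j]). The final matrix gives, for each (i, j), the minimum total weight of any directed path from i to j (possibly empty when i = j).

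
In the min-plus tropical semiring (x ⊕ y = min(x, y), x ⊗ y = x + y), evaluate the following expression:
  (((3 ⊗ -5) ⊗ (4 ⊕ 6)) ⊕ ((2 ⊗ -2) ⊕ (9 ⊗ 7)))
(((3 ⊗ -5) ⊗ (4 ⊕ 6)) ⊕ ((2 ⊗ -2) ⊕ (9 ⊗ 7))) = 0

Expand innermost to outermost. Recall ⊕ takes the minimum of its arguments and ⊗ takes their sum. Working out the expression (((3 ⊗ -5) ⊗ (4 ⊕ 6)) ⊕ ((2 ⊗ -2) ⊕ (9 ⊗ 7))) gives 0.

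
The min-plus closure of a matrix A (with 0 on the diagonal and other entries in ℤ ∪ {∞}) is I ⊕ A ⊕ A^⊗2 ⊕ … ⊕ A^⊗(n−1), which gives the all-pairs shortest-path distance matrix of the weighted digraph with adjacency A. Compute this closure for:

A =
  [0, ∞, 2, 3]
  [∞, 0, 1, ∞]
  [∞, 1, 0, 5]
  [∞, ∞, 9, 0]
Closure =
  [0, 3, 2, 3]
  [∞, 0, 1, 6]
  [∞, 1, 0, 5]
  [∞, 10, 9, 0]

This is the Floyd-Warshall all-pairs shortest-path computation. For each intermediate vertex k = 0, 1, …, 3, update dist[i][j] ← min(dist[i][j], dist[i][k] + dist[k][j]). The final matrix gives, for each (i, j), the minimum total weight of any directed path from i to j (possibly empty when i = j).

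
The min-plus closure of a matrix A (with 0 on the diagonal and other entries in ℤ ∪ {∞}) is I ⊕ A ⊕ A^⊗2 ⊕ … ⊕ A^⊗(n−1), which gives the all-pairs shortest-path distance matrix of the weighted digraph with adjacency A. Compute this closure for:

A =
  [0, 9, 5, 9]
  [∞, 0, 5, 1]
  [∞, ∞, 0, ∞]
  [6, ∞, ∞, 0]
Closure =
  [0, 9, 5, 9]
  [7, 0, 5, 1]
  [∞, ∞, 0, ∞]
  [6, 15, 11, 0]

This is the Floyd-Warshall all-pairs shortest-path computation. For each intermediate vertex k = 0, 1, …, 3, update dist[i][j] ← min(dist[i][j], dist[i][k] + dist[k][j]). The final matrix gives, for each (i, j), the minimum total weight of any directed path from i to j (possibly empty when i = j).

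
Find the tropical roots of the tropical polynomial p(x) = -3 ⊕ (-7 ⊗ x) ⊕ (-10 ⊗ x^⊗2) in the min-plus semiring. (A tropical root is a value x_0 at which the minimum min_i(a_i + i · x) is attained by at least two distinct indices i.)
Roots: {3, 4}

Each tropical root is a break point of the lower envelope of the lines y = a_i + i · x (there are 3 lines, with slopes 0, 1, ..., 2). Only the lines that attain the minimum somewhere contribute to roots; other lines are dominated. Here the surviving (envelope) indices are i = 2, i = 1, i = 0.
Intersections between consecutive envelope lines give the roots: for adjacent envelope indices i < j the intersection is x = (a_i − a_j) / (j − i). Reading off the sorted break points: {3, 4}.
Verification: at each break x_0, at least two indices attain the minimum of min_i(a_i + i · x_0).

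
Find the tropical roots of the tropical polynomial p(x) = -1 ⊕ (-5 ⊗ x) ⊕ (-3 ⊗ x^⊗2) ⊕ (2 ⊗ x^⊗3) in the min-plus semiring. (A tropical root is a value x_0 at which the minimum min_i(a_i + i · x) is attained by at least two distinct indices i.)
Roots: {-5, -2, 4}

Each tropical root is a break point of the lower envelope of the lines y = a_i + i · x (there are 4 lines, with slopes 0, 1, ..., 3). Only the lines that attain the minimum somewhere contribute to roots; other lines are dominated. Here the surviving (envelope) indices are i = 3, i = 2, i = 1, i = 0.
Intersections between consecutive envelope lines give the roots: for adjacent envelope indices i < j the intersection is x = (a_i − a_j) / (j − i). Reading off the sorted break points: {-5, -2, 4}.
Verification: at each break x_0, at least two indices attain the minimum of min_i(a_i + i · x_0).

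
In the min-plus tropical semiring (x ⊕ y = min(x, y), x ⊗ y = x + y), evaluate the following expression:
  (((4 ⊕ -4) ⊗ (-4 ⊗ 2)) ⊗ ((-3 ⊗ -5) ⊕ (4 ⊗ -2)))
(((4 ⊕ -4) ⊗ (-4 ⊗ 2)) ⊗ ((-3 ⊗ -5) ⊕ (4 ⊗ -2))) = -14

Expand innermost to outermost. Recall ⊕ takes the minimum of its arguments and ⊗ takes their sum. Working out the expression (((4 ⊕ -4) ⊗ (-4 ⊗ 2)) ⊗ ((-3 ⊗ -5) ⊕ (4 ⊗ -2))) gives -14.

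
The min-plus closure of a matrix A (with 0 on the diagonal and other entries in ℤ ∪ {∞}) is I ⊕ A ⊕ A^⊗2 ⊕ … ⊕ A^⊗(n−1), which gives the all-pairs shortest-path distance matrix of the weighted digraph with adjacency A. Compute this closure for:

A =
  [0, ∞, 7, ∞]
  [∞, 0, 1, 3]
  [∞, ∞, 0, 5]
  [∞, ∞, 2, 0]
Closure =
  [0, ∞, 7, 12]
  [∞, 0, 1, 3]
  [∞, ∞, 0, 5]
  [∞, ∞, 2, 0]

This is the Floyd-Warshall all-pairs shortest-path computation. For each intermediate vertex k = 0, 1, …, 3, update dist[i][j] ← min(dist[i][j], dist[i][k] + dist[k][j]). The final matrix gives, for each (i, j), the minimum total weight of any directed path from i to j (possibly empty when i = j).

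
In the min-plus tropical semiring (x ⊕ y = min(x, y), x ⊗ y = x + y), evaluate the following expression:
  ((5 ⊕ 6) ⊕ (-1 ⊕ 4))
((5 ⊕ 6) ⊕ (-1 ⊕ 4)) = -1

Expand innermost to outermost. Recall ⊕ takes the minimum of its arguments and ⊗ takes their sum. Working out the expression ((5 ⊕ 6) ⊕ (-1 ⊕ 4)) gives -1.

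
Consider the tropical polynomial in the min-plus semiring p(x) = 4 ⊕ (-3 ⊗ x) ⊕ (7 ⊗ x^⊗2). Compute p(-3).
p(-3) = -6

A tropical monomial a ⊗ x^⊗i evaluates to a + i · x. Evaluating each term at x = -3:
  Term 0 contributes 4 + 0 · -3 = 4
  Term 1 contributes -3 + 1 · -3 = -6
  Term 2 contributes 7 + 2 · -3 = 1
p(-3) = ⊕ of these = min[4, -6, 1] = -6.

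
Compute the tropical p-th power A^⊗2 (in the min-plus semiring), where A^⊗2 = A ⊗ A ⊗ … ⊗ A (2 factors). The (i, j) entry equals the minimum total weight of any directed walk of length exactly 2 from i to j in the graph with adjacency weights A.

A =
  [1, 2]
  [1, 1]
A^⊗2 =
  [2, 3]
  [2, 2]

Each entry (A^⊗2)_ij equals the minimum over all length-2 walks i = v_0 → v_1 → … → v_2 = j of Σ_t A[v_t][v_{t+1}]. For example, for (i, j) = (0, 1) we minimise over 2 possible intermediate vertex sequences; the minimum is 3, attained along the walk 0 → 0 → 1.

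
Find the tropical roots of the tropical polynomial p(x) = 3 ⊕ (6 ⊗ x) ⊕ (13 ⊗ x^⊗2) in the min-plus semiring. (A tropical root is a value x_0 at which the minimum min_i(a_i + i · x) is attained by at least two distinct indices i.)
Roots: {-7, -3}

Each tropical root is a break point of the lower envelope of the lines y = a_i + i · x (there are 3 lines, with slopes 0, 1, ..., 2). Only the lines that attain the minimum somewhere contribute to roots; other lines are dominated. Here the surviving (envelope) indices are i = 2, i = 1, i = 0.
Intersections between consecutive envelope lines give the roots: for adjacent envelope indices i < j the intersection is x = (a_i − a_j) / (j − i). Reading off the sorted break points: {-7, -3}.
Verification: at each break x_0, at least two indices attain the minimum of min_i(a_i + i · x_0).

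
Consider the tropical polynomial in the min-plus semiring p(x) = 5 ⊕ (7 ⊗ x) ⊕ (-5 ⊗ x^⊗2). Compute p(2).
p(2) = -1

A tropical monomial a ⊗ x^⊗i evaluates to a + i · x. Evaluating each term at x = 2:
  Term 0 contributes 5 + 0 · 2 = 5
  Term 1 contributes 7 + 1 · 2 = 9
  Term 2 contributes -5 + 2 · 2 = -1
p(2) = ⊕ of these = min[5, 9, -1] = -1.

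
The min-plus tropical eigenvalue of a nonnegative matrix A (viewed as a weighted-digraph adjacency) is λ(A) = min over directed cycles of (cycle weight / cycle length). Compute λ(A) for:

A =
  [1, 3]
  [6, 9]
λ(A) = 1

Enumerate directed cycles and compute their means (weight / length). Sample:
  cycle 0 → 0: weight = 1, length = 1, mean = 1/1 ≈ 1.000
  cycle 1 → 1: weight = 9, length = 1, mean = 9/1 ≈ 9.000
  cycle 0 → 1 → 0: weight = 9, length = 2, mean = 9/2 ≈ 4.500
  cycle 1 → 0 → 1: weight = 9, length = 2, mean = 9/2 ≈ 4.500
Minimum mean = 1.000, attained e.g. along the cycle 0 → 0 with weight 1 and length 1. So λ(A) = 1/1 = 1.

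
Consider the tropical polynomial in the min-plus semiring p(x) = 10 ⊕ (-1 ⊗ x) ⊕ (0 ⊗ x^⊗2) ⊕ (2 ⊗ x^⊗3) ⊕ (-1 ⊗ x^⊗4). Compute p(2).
p(2) = 1

A tropical monomial a ⊗ x^⊗i evaluates to a + i · x. Evaluating each term at x = 2:
  Term 0 contributes 10 + 0 · 2 = 10
  Term 1 contributes -1 + 1 · 2 = 1
  Term 2 contributes 0 + 2 · 2 = 4
  Term 3 contributes 2 + 3 · 2 = 8
  Term 4 contributes -1 + 4 · 2 = 7
p(2) = ⊕ of these = min[10, 1, 4, 8, 7] = 1.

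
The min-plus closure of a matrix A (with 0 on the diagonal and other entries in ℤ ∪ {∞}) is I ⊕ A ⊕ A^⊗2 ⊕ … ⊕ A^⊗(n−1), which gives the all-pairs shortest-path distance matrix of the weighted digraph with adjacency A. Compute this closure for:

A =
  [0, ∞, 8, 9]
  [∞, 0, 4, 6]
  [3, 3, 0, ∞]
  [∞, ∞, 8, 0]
Closure =
  [0, 11, 8, 9]
  [7, 0, 4, 6]
  [3, 3, 0, 9]
  [11, 11, 8, 0]

This is the Floyd-Warshall all-pairs shortest-path computation. For each intermediate vertex k = 0, 1, …, 3, update dist[i][j] ← min(dist[i][j], dist[i][k] + dist[k][j]). The final matrix gives, for each (i, j), the minimum total weight of any directed path from i to j (possibly empty when i = j).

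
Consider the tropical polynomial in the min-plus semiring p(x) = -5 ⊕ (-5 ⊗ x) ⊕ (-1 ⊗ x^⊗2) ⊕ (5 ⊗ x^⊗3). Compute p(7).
p(7) = -5

A tropical monomial a ⊗ x^⊗i evaluates to a + i · x. Evaluating each term at x = 7:
  Term 0 contributes -5 + 0 · 7 = -5
  Term 1 contributes -5 + 1 · 7 = 2
  Term 2 contributes -1 + 2 · 7 = 13
  Term 3 contributes 5 + 3 · 7 = 26
p(7) = ⊕ of these = min[-5, 2, 13, 26] = -5.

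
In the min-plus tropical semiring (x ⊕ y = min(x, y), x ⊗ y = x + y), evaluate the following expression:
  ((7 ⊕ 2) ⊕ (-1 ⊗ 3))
((7 ⊕ 2) ⊕ (-1 ⊗ 3)) = 2

Expand innermost to outermost. Recall ⊕ takes the minimum of its arguments and ⊗ takes their sum. Working out the expression ((7 ⊕ 2) ⊕ (-1 ⊗ 3)) gives 2.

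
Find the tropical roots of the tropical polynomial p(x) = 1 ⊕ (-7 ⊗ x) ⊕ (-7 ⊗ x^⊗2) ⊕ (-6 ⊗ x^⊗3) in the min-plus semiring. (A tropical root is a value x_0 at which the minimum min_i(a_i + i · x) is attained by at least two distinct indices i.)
Roots: {-1, 0, 8}

Each tropical root is a break point of the lower envelope of the lines y = a_i + i · x (there are 4 lines, with slopes 0, 1, ..., 3). Only the lines that attain the minimum somewhere contribute to roots; other lines are dominated. Here the surviving (envelope) indices are i = 3, i = 2, i = 1, i = 0.
Intersections between consecutive envelope lines give the roots: for adjacent envelope indices i < j the intersection is x = (a_i − a_j) / (j − i). Reading off the sorted break points: {-1, 0, 8}.
Verification: at each break x_0, at least two indices attain the minimum of min_i(a_i + i · x_0).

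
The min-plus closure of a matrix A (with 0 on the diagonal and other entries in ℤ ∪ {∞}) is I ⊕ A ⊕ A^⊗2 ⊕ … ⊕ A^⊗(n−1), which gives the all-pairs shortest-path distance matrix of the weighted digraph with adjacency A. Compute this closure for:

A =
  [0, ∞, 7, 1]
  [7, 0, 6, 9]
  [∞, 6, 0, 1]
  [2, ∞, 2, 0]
Closure =
  [0, 9, 3, 1]
  [7, 0, 6, 7]
  [3, 6, 0, 1]
  [2, 8, 2, 0]

This is the Floyd-Warshall all-pairs shortest-path computation. For each intermediate vertex k = 0, 1, …, 3, update dist[i][j] ← min(dist[i][j], dist[i][k] + dist[k][j]). The final matrix gives, for each (i, j), the minimum total weight of any directed path from i to j (possibly empty when i = j).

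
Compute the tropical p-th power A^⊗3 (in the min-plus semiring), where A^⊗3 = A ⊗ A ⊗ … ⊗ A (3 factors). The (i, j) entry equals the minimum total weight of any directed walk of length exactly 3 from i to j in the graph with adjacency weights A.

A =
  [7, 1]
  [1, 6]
A^⊗3 =
  [8, 3]
  [3, 8]

Each entry (A^⊗3)_ij equals the minimum over all length-3 walks i = v_0 → v_1 → … → v_3 = j of Σ_t A[v_t][v_{t+1}]. For example, for (i, j) = (0, 1) we minimise over 4 possible intermediate vertex sequences; the minimum is 3, attained along the walk 0 → 1 → 0 → 1.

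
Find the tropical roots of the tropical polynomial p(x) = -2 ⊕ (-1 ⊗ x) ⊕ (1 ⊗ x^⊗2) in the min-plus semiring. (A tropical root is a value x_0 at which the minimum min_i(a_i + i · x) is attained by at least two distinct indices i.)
Roots: {-2, -1}

Each tropical root is a break point of the lower envelope of the lines y = a_i + i · x (there are 3 lines, with slopes 0, 1, ..., 2). Only the lines that attain the minimum somewhere contribute to roots; other lines are dominated. Here the surviving (envelope) indices are i = 2, i = 1, i = 0.
Intersections between consecutive envelope lines give the roots: for adjacent envelope indices i < j the intersection is x = (a_i − a_j) / (j − i). Reading off the sorted break points: {-2, -1}.
Verification: at each break x_0, at least two indices attain the minimum of min_i(a_i + i · x_0).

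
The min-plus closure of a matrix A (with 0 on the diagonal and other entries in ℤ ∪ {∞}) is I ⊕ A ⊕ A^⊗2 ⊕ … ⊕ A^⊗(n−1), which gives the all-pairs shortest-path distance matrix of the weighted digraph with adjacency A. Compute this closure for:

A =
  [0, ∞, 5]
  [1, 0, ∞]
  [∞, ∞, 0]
Closure =
  [0, ∞, 5]
  [1, 0, 6]
  [∞, ∞, 0]

This is the Floyd-Warshall all-pairs shortest-path computation. For each intermediate vertex k = 0, 1, …, 2, update dist[i][j] ← min(dist[i][j], dist[i][k] + dist[k][j]). The final matrix gives, for each (i, j), the minimum total weight of any directed path from i to j (possibly empty when i = j).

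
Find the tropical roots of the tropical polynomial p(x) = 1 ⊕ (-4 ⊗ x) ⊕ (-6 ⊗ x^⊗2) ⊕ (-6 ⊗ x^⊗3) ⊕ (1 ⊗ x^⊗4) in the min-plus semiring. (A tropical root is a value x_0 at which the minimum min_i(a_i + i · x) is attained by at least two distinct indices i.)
Roots: {-7, 0, 2, 5}

Each tropical root is a break point of the lower envelope of the lines y = a_i + i · x (there are 5 lines, with slopes 0, 1, ..., 4). Only the lines that attain the minimum somewhere contribute to roots; other lines are dominated. Here the surviving (envelope) indices are i = 4, i = 3, i = 2, i = 1, i = 0.
Intersections between consecutive envelope lines give the roots: for adjacent envelope indices i < j the intersection is x = (a_i − a_j) / (j − i). Reading off the sorted break points: {-7, 0, 2, 5}.
Verification: at each break x_0, at least two indices attain the minimum of min_i(a_i + i · x_0).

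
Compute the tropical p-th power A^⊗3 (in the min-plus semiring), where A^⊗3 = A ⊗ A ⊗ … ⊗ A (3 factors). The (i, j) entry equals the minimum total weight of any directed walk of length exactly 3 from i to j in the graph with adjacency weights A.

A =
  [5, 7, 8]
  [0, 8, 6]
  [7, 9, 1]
A^⊗3 =
  [12, 14, 10]
  [7, 12, 8]
  [9, 11, 3]

Each entry (A^⊗3)_ij equals the minimum over all length-3 walks i = v_0 → v_1 → … → v_3 = j of Σ_t A[v_t][v_{t+1}]. For example, for (i, j) = (0, 2) we minimise over 9 possible intermediate vertex sequences; the minimum is 10, attained along the walk 0 → 2 → 2 → 2.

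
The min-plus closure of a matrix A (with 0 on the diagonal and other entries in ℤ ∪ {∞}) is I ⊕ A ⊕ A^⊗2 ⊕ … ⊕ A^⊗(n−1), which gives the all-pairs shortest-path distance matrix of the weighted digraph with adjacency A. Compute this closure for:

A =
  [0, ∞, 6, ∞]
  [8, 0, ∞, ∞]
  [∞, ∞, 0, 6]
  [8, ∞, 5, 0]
Closure =
  [0, ∞, 6, 12]
  [8, 0, 14, 20]
  [14, ∞, 0, 6]
  [8, ∞, 5, 0]

This is the Floyd-Warshall all-pairs shortest-path computation. For each intermediate vertex k = 0, 1, …, 3, update dist[i][j] ← min(dist[i][j], dist[i][k] + dist[k][j]). The final matrix gives, for each (i, j), the minimum total weight of any directed path from i to j (possibly empty when i = j).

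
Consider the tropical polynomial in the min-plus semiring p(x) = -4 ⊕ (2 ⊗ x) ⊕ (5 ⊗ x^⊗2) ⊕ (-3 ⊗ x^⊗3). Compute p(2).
p(2) = -4

A tropical monomial a ⊗ x^⊗i evaluates to a + i · x. Evaluating each term at x = 2:
  Term 0 contributes -4 + 0 · 2 = -4
  Term 1 contributes 2 + 1 · 2 = 4
  Term 2 contributes 5 + 2 · 2 = 9
  Term 3 contributes -3 + 3 · 2 = 3
p(2) = ⊕ of these = min[-4, 4, 9, 3] = -4.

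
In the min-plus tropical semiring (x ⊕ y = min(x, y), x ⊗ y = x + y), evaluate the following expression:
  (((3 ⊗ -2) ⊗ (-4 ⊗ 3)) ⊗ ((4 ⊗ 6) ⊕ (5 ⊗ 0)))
(((3 ⊗ -2) ⊗ (-4 ⊗ 3)) ⊗ ((4 ⊗ 6) ⊕ (5 ⊗ 0))) = 5

Expand innermost to outermost. Recall ⊕ takes the minimum of its arguments and ⊗ takes their sum. Working out the expression (((3 ⊗ -2) ⊗ (-4 ⊗ 3)) ⊗ ((4 ⊗ 6) ⊕ (5 ⊗ 0))) gives 5.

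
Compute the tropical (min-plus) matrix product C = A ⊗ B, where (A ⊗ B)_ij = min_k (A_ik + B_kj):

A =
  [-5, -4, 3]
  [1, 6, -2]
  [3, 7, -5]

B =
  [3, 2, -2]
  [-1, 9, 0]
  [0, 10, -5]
A ⊗ B =
  [-5, -3, -7]
  [-2, 3, -7]
  [-5, 5, -10]

Apply the min-plus product entry-by-entry:
  C[0][0] = min over k of (A[0][0] + B[0][0] = -5 + 3 = -2, A[0][1] + B[1][0] = -4 + -1 = -5, A[0][2] + B[2][0] = 3 + 0 = 3) = -5 (attained at k = 1)
  C[0][1] = min over k of (A[0][0] + B[0][1] = -5 + 2 = -3, A[0][1] + B[1][1] = -4 + 9 = 5, A[0][2] + B[2][1] = 3 + 10 = 13) = -3 (attained at k = 0)
  C[0][2] = min over k of (A[0][0] + B[0][2] = -5 + -2 = -7, A[0][1] + B[1][2] = -4 + 0 = -4, A[0][2] + B[2][2] = 3 + -5 = -2) = -7 (attained at k = 0)
  C[1][0] = min over k of (A[1][0] + B[0][0] = 1 + 3 = 4, A[1][1] + B[1][0] = 6 + -1 = 5, A[1][2] + B[2][0] = -2 + 0 = -2) = -2 (attained at k = 2)
  C[1][1] = min over k of (A[1][0] + B[0][1] = 1 + 2 = 3, A[1][1] + B[1][1] = 6 + 9 = 15, A[1][2] + B[2][1] = -2 + 10 = 8) = 3 (attained at k = 0)
  C[1][2] = min over k of (A[1][0] + B[0][2] = 1 + -2 = -1, A[1][1] + B[1][2] = 6 + 0 = 6, A[1][2] + B[2][2] = -2 + -5 = -7) = -7 (attained at k = 2)
  C[2][0] = min over k of (A[2][0] + B[0][0] = 3 + 3 = 6, A[2][1] + B[1][0] = 7 + -1 = 6, A[2][2] + B[2][0] = -5 + 0 = -5) = -5 (attained at k = 2)
  C[2][1] = min over k of (A[2][0] + B[0][1] = 3 + 2 = 5, A[2][1] + B[1][1] = 7 + 9 = 16, A[2][2] + B[2][1] = -5 + 10 = 5) = 5 (attained at k = 0)
  C[2][2] = min over k of (A[2][0] + B[0][2] = 3 + -2 = 1, A[2][1] + B[1][2] = 7 + 0 = 7, A[2][2] + B[2][2] = -5 + -5 = -10) = -10 (attained at k = 2)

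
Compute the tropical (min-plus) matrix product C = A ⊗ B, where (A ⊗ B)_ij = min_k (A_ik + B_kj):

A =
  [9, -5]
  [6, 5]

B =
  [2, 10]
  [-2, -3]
A ⊗ B =
  [-7, -8]
  [3, 2]

Apply the min-plus product entry-by-entry:
  C[0][0] = min over k of (A[0][0] + B[0][0] = 9 + 2 = 11, A[0][1] + B[1][0] = -5 + -2 = -7) = -7 (attained at k = 1)
  C[0][1] = min over k of (A[0][0] + B[0][1] = 9 + 10 = 19, A[0][1] + B[1][1] = -5 + -3 = -8) = -8 (attained at k = 1)
  C[1][0] = min over k of (A[1][0] + B[0][0] = 6 + 2 = 8, A[1][1] + B[1][0] = 5 + -2 = 3) = 3 (attained at k = 1)
  C[1][1] = min over k of (A[1][0] + B[0][1] = 6 + 10 = 16, A[1][1] + B[1][1] = 5 + -3 = 2) = 2 (attained at k = 1)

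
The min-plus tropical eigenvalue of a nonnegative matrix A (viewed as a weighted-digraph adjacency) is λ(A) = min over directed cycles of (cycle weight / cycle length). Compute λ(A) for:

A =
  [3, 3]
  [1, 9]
λ(A) = 2

Enumerate directed cycles and compute their means (weight / length). Sample:
  cycle 0 → 0: weight = 3, length = 1, mean = 3/1 ≈ 3.000
  cycle 1 → 1: weight = 9, length = 1, mean = 9/1 ≈ 9.000
  cycle 0 → 1 → 0: weight = 4, length = 2, mean = 4/2 ≈ 2.000
  cycle 1 → 0 → 1: weight = 4, length = 2, mean = 4/2 ≈ 2.000
Minimum mean = 2.000, attained e.g. along the cycle 0 → 1 → 0 with weight 4 and length 2. So λ(A) = 4/2 = 2.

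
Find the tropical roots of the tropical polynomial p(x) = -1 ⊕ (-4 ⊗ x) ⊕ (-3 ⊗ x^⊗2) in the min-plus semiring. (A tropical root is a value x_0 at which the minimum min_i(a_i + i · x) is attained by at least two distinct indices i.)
Roots: {-1, 3}

Each tropical root is a break point of the lower envelope of the lines y = a_i + i · x (there are 3 lines, with slopes 0, 1, ..., 2). Only the lines that attain the minimum somewhere contribute to roots; other lines are dominated. Here the surviving (envelope) indices are i = 2, i = 1, i = 0.
Intersections between consecutive envelope lines give the roots: for adjacent envelope indices i < j the intersection is x = (a_i − a_j) / (j − i). Reading off the sorted break points: {-1, 3}.
Verification: at each break x_0, at least two indices attain the minimum of min_i(a_i + i · x_0).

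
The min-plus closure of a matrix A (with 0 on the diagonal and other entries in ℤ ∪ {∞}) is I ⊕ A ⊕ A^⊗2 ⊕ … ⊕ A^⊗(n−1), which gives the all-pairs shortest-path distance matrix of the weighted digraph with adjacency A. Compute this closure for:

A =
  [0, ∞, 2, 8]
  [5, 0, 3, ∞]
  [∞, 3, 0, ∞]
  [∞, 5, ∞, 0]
Closure =
  [0, 5, 2, 8]
  [5, 0, 3, 13]
  [8, 3, 0, 16]
  [10, 5, 8, 0]

This is the Floyd-Warshall all-pairs shortest-path computation. For each intermediate vertex k = 0, 1, …, 3, update dist[i][j] ← min(dist[i][j], dist[i][k] + dist[k][j]). The final matrix gives, for each (i, j), the minimum total weight of any directed path from i to j (possibly empty when i = j).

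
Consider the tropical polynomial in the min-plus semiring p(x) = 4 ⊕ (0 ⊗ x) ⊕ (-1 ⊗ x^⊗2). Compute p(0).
p(0) = -1

A tropical monomial a ⊗ x^⊗i evaluates to a + i · x. Evaluating each term at x = 0:
  Term 0 contributes 4 + 0 · 0 = 4
  Term 1 contributes 0 + 1 · 0 = 0
  Term 2 contributes -1 + 2 · 0 = -1
p(0) = ⊕ of these = min[4, 0, -1] = -1.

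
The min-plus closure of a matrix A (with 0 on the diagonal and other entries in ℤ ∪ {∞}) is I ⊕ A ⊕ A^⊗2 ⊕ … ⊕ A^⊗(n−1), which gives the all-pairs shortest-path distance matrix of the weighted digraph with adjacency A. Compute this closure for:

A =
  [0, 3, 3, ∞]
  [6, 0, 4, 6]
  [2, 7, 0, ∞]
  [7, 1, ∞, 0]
Closure =
  [0, 3, 3, 9]
  [6, 0, 4, 6]
  [2, 5, 0, 11]
  [7, 1, 5, 0]

This is the Floyd-Warshall all-pairs shortest-path computation. For each intermediate vertex k = 0, 1, …, 3, update dist[i][j] ← min(dist[i][j], dist[i][k] + dist[k][j]). The final matrix gives, for each (i, j), the minimum total weight of any directed path from i to j (possibly empty when i = j).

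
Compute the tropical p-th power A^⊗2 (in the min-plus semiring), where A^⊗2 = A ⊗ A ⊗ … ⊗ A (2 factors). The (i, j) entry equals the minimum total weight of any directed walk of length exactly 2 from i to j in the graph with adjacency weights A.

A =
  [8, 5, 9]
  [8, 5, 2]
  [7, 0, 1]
A^⊗2 =
  [13, 9, 7]
  [9, 2, 3]
  [8, 1, 2]

Each entry (A^⊗2)_ij equals the minimum over all length-2 walks i = v_0 → v_1 → … → v_2 = j of Σ_t A[v_t][v_{t+1}]. For example, for (i, j) = (0, 2) we minimise over 3 possible intermediate vertex sequences; the minimum is 7, attained along the walk 0 → 1 → 2.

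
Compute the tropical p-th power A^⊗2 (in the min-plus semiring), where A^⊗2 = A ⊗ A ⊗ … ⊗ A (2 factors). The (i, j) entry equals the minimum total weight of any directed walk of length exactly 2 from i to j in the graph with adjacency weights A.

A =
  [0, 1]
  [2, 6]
A^⊗2 =
  [0, 1]
  [2, 3]

Each entry (A^⊗2)_ij equals the minimum over all length-2 walks i = v_0 → v_1 → … → v_2 = j of Σ_t A[v_t][v_{t+1}]. For example, for (i, j) = (0, 1) we minimise over 2 possible intermediate vertex sequences; the minimum is 1, attained along the walk 0 → 0 → 1.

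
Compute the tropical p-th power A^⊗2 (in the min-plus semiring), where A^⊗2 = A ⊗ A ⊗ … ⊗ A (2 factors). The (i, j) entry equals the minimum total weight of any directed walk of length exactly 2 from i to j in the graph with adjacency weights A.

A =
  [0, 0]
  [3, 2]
A^⊗2 =
  [0, 0]
  [3, 3]

Each entry (A^⊗2)_ij equals the minimum over all length-2 walks i = v_0 → v_1 → … → v_2 = j of Σ_t A[v_t][v_{t+1}]. For example, for (i, j) = (0, 1) we minimise over 2 possible intermediate vertex sequences; the minimum is 0, attained along the walk 0 → 0 → 1.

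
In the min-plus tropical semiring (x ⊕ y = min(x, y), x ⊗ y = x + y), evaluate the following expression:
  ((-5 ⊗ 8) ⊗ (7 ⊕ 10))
((-5 ⊗ 8) ⊗ (7 ⊕ 10)) = 10

Expand innermost to outermost. Recall ⊕ takes the minimum of its arguments and ⊗ takes their sum. Working out the expression ((-5 ⊗ 8) ⊗ (7 ⊕ 10)) gives 10.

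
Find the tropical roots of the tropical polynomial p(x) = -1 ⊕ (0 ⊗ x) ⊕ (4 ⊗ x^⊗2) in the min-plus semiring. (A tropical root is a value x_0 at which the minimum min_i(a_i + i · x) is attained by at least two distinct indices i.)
Roots: {-4, -1}

Each tropical root is a break point of the lower envelope of the lines y = a_i + i · x (there are 3 lines, with slopes 0, 1, ..., 2). Only the lines that attain the minimum somewhere contribute to roots; other lines are dominated. Here the surviving (envelope) indices are i = 2, i = 1, i = 0.
Intersections between consecutive envelope lines give the roots: for adjacent envelope indices i < j the intersection is x = (a_i − a_j) / (j − i). Reading off the sorted break points: {-4, -1}.
Verification: at each break x_0, at least two indices attain the minimum of min_i(a_i + i · x_0).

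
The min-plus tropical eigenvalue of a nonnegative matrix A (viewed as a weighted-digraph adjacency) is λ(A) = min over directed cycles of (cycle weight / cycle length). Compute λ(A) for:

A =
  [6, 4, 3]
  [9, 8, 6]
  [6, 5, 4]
λ(A) = 4

Enumerate directed cycles and compute their means (weight / length). Sample:
  cycle 0 → 0: weight = 6, length = 1, mean = 6/1 ≈ 6.000
  cycle 1 → 1: weight = 8, length = 1, mean = 8/1 ≈ 8.000
  cycle 2 → 2: weight = 4, length = 1, mean = 4/1 ≈ 4.000
  cycle 0 → 1 → 0: weight = 13, length = 2, mean = 13/2 ≈ 6.500
  cycle 0 → 2 → 0: weight = 9, length = 2, mean = 9/2 ≈ 4.500
  cycle 1 → 0 → 1: weight = 13, length = 2, mean = 13/2 ≈ 6.500
Minimum mean = 4.000, attained e.g. along the cycle 2 → 2 with weight 4 and length 1. So λ(A) = 4/1 = 4.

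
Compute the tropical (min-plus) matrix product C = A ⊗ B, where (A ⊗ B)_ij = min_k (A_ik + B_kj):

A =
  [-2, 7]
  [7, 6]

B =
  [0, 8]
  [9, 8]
A ⊗ B =
  [-2, 6]
  [7, 14]

Apply the min-plus product entry-by-entry:
  C[0][0] = min over k of (A[0][0] + B[0][0] = -2 + 0 = -2, A[0][1] + B[1][0] = 7 + 9 = 16) = -2 (attained at k = 0)
  C[0][1] = min over k of (A[0][0] + B[0][1] = -2 + 8 = 6, A[0][1] + B[1][1] = 7 + 8 = 15) = 6 (attained at k = 0)
  C[1][0] = min over k of (A[1][0] + B[0][0] = 7 + 0 = 7, A[1][1] + B[1][0] = 6 + 9 = 15) = 7 (attained at k = 0)
  C[1][1] = min over k of (A[1][0] + B[0][1] = 7 + 8 = 15, A[1][1] + B[1][1] = 6 + 8 = 14) = 14 (attained at k = 1)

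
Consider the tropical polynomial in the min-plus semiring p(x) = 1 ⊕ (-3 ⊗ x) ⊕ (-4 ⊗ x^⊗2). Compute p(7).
p(7) = 1

A tropical monomial a ⊗ x^⊗i evaluates to a + i · x. Evaluating each term at x = 7:
  Term 0 contributes 1 + 0 · 7 = 1
  Term 1 contributes -3 + 1 · 7 = 4
  Term 2 contributes -4 + 2 · 7 = 10
p(7) = ⊕ of these = min[1, 4, 10] = 1.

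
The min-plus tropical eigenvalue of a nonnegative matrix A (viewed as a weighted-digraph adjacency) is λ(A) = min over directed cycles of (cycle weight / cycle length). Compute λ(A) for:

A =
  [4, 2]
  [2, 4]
λ(A) = 2

Enumerate directed cycles and compute their means (weight / length). Sample:
  cycle 0 → 0: weight = 4, length = 1, mean = 4/1 ≈ 4.000
  cycle 1 → 1: weight = 4, length = 1, mean = 4/1 ≈ 4.000
  cycle 0 → 1 → 0: weight = 4, length = 2, mean = 4/2 ≈ 2.000
  cycle 1 → 0 → 1: weight = 4, length = 2, mean = 4/2 ≈ 2.000
Minimum mean = 2.000, attained e.g. along the cycle 0 → 1 → 0 with weight 4 and length 2. So λ(A) = 4/2 = 2.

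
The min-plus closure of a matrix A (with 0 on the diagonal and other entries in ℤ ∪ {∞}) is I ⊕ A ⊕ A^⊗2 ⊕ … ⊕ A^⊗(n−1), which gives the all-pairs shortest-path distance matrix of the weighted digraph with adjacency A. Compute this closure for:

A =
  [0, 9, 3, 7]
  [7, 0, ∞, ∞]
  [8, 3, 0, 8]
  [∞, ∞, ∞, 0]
Closure =
  [0, 6, 3, 7]
  [7, 0, 10, 14]
  [8, 3, 0, 8]
  [∞, ∞, ∞, 0]

This is the Floyd-Warshall all-pairs shortest-path computation. For each intermediate vertex k = 0, 1, …, 3, update dist[i][j] ← min(dist[i][j], dist[i][k] + dist[k][j]). The final matrix gives, for each (i, j), the minimum total weight of any directed path from i to j (possibly empty when i = j).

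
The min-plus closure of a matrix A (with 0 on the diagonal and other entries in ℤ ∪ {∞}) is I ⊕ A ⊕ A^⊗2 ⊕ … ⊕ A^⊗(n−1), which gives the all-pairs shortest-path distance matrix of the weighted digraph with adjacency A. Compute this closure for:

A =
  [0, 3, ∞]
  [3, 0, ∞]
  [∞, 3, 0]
Closure =
  [0, 3, ∞]
  [3, 0, ∞]
  [6, 3, 0]

This is the Floyd-Warshall all-pairs shortest-path computation. For each intermediate vertex k = 0, 1, …, 2, update dist[i][j] ← min(dist[i][j], dist[i][k] + dist[k][j]). The final matrix gives, for each (i, j), the minimum total weight of any directed path from i to j (possibly empty when i = j).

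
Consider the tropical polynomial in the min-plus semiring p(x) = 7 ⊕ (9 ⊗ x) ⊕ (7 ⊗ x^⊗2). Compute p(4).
p(4) = 7

A tropical monomial a ⊗ x^⊗i evaluates to a + i · x. Evaluating each term at x = 4:
  Term 0 contributes 7 + 0 · 4 = 7
  Term 1 contributes 9 + 1 · 4 = 13
  Term 2 contributes 7 + 2 · 4 = 15
p(4) = ⊕ of these = min[7, 13, 15] = 7.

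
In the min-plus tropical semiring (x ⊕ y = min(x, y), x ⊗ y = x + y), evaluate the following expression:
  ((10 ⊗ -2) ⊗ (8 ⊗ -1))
((10 ⊗ -2) ⊗ (8 ⊗ -1)) = 15

Expand innermost to outermost. Recall ⊕ takes the minimum of its arguments and ⊗ takes their sum. Working out the expression ((10 ⊗ -2) ⊗ (8 ⊗ -1)) gives 15.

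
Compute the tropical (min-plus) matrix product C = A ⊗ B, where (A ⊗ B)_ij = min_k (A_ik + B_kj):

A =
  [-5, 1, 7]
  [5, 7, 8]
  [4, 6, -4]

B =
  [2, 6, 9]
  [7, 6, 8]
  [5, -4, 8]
A ⊗ B =
  [-3, 1, 4]
  [7, 4, 14]
  [1, -8, 4]

Apply the min-plus product entry-by-entry:
  C[0][0] = min over k of (A[0][0] + B[0][0] = -5 + 2 = -3, A[0][1] + B[1][0] = 1 + 7 = 8, A[0][2] + B[2][0] = 7 + 5 = 12) = -3 (attained at k = 0)
  C[0][1] = min over k of (A[0][0] + B[0][1] = -5 + 6 = 1, A[0][1] + B[1][1] = 1 + 6 = 7, A[0][2] + B[2][1] = 7 + -4 = 3) = 1 (attained at k = 0)
  C[0][2] = min over k of (A[0][0] + B[0][2] = -5 + 9 = 4, A[0][1] + B[1][2] = 1 + 8 = 9, A[0][2] + B[2][2] = 7 + 8 = 15) = 4 (attained at k = 0)
  C[1][0] = min over k of (A[1][0] + B[0][0] = 5 + 2 = 7, A[1][1] + B[1][0] = 7 + 7 = 14, A[1][2] + B[2][0] = 8 + 5 = 13) = 7 (attained at k = 0)
  C[1][1] = min over k of (A[1][0] + B[0][1] = 5 + 6 = 11, A[1][1] + B[1][1] = 7 + 6 = 13, A[1][2] + B[2][1] = 8 + -4 = 4) = 4 (attained at k = 2)
  C[1][2] = min over k of (A[1][0] + B[0][2] = 5 + 9 = 14, A[1][1] + B[1][2] = 7 + 8 = 15, A[1][2] + B[2][2] = 8 + 8 = 16) = 14 (attained at k = 0)
  C[2][0] = min over k of (A[2][0] + B[0][0] = 4 + 2 = 6, A[2][1] + B[1][0] = 6 + 7 = 13, A[2][2] + B[2][0] = -4 + 5 = 1) = 1 (attained at k = 2)
  C[2][1] = min over k of (A[2][0] + B[0][1] = 4 + 6 = 10, A[2][1] + B[1][1] = 6 + 6 = 12, A[2][2] + B[2][1] = -4 + -4 = -8) = -8 (attained at k = 2)
  C[2][2] = min over k of (A[2][0] + B[0][2] = 4 + 9 = 13, A[2][1] + B[1][2] = 6 + 8 = 14, A[2][2] + B[2][2] = -4 + 8 = 4) = 4 (attained at k = 2)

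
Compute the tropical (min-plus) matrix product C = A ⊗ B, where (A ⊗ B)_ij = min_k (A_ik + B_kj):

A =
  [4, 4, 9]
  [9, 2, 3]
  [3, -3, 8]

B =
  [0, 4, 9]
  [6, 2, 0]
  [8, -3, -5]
A ⊗ B =
  [4, 6, 4]
  [8, 0, -2]
  [3, -1, -3]

Apply the min-plus product entry-by-entry:
  C[0][0] = min over k of (A[0][0] + B[0][0] = 4 + 0 = 4, A[0][1] + B[1][0] = 4 + 6 = 10, A[0][2] + B[2][0] = 9 + 8 = 17) = 4 (attained at k = 0)
  C[0][1] = min over k of (A[0][0] + B[0][1] = 4 + 4 = 8, A[0][1] + B[1][1] = 4 + 2 = 6, A[0][2] + B[2][1] = 9 + -3 = 6) = 6 (attained at k = 1)
  C[0][2] = min over k of (A[0][0] + B[0][2] = 4 + 9 = 13, A[0][1] + B[1][2] = 4 + 0 = 4, A[0][2] + B[2][2] = 9 + -5 = 4) = 4 (attained at k = 1)
  C[1][0] = min over k of (A[1][0] + B[0][0] = 9 + 0 = 9, A[1][1] + B[1][0] = 2 + 6 = 8, A[1][2] + B[2][0] = 3 + 8 = 11) = 8 (attained at k = 1)
  C[1][1] = min over k of (A[1][0] + B[0][1] = 9 + 4 = 13, A[1][1] + B[1][1] = 2 + 2 = 4, A[1][2] + B[2][1] = 3 + -3 = 0) = 0 (attained at k = 2)
  C[1][2] = min over k of (A[1][0] + B[0][2] = 9 + 9 = 18, A[1][1] + B[1][2] = 2 + 0 = 2, A[1][2] + B[2][2] = 3 + -5 = -2) = -2 (attained at k = 2)
  C[2][0] = min over k of (A[2][0] + B[0][0] = 3 + 0 = 3, A[2][1] + B[1][0] = -3 + 6 = 3, A[2][2] + B[2][0] = 8 + 8 = 16) = 3 (attained at k = 0)
  C[2][1] = min over k of (A[2][0] + B[0][1] = 3 + 4 = 7, A[2][1] + B[1][1] = -3 + 2 = -1, A[2][2] + B[2][1] = 8 + -3 = 5) = -1 (attained at k = 1)
  C[2][2] = min over k of (A[2][0] + B[0][2] = 3 + 9 = 12, A[2][1] + B[1][2] = -3 + 0 = -3, A[2][2] + B[2][2] = 8 + -5 = 3) = -3 (attained at k = 1)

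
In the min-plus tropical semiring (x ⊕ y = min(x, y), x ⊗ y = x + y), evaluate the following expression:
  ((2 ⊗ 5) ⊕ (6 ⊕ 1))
((2 ⊗ 5) ⊕ (6 ⊕ 1)) = 1

Expand innermost to outermost. Recall ⊕ takes the minimum of its arguments and ⊗ takes their sum. Working out the expression ((2 ⊗ 5) ⊕ (6 ⊕ 1)) gives 1.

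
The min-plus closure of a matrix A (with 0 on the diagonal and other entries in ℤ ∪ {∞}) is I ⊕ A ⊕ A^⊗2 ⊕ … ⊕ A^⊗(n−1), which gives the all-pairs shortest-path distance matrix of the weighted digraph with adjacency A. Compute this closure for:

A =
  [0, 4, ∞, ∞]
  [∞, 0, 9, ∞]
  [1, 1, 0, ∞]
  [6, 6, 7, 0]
Closure =
  [0, 4, 13, ∞]
  [10, 0, 9, ∞]
  [1, 1, 0, ∞]
  [6, 6, 7, 0]

This is the Floyd-Warshall all-pairs shortest-path computation. For each intermediate vertex k = 0, 1, …, 3, update dist[i][j] ← min(dist[i][j], dist[i][k] + dist[k][j]). The final matrix gives, for each (i, j), the minimum total weight of any directed path from i to j (possibly empty when i = j).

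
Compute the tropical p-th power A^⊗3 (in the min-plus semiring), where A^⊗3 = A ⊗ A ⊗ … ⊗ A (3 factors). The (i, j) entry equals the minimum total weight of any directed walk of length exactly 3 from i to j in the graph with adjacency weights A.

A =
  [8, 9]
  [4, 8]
A^⊗3 =
  [21, 22]
  [17, 21]

Each entry (A^⊗3)_ij equals the minimum over all length-3 walks i = v_0 → v_1 → … → v_3 = j of Σ_t A[v_t][v_{t+1}]. For example, for (i, j) = (0, 1) we minimise over 4 possible intermediate vertex sequences; the minimum is 22, attained along the walk 0 → 1 → 0 → 1.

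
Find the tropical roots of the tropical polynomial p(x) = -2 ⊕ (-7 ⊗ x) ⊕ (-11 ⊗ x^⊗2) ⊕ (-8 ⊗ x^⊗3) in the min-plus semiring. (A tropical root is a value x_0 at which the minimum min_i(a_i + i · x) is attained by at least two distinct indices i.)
Roots: {-3, 4, 5}

Each tropical root is a break point of the lower envelope of the lines y = a_i + i · x (there are 4 lines, with slopes 0, 1, ..., 3). Only the lines that attain the minimum somewhere contribute to roots; other lines are dominated. Here the surviving (envelope) indices are i = 3, i = 2, i = 1, i = 0.
Intersections between consecutive envelope lines give the roots: for adjacent envelope indices i < j the intersection is x = (a_i − a_j) / (j − i). Reading off the sorted break points: {-3, 4, 5}.
Verification: at each break x_0, at least two indices attain the minimum of min_i(a_i + i · x_0).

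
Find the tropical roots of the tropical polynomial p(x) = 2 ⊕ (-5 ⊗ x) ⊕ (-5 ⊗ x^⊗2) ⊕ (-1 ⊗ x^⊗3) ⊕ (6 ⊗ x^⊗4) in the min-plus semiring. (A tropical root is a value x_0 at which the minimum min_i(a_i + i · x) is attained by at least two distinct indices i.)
Roots: {-7, -4, 0, 7}

Each tropical root is a break point of the lower envelope of the lines y = a_i + i · x (there are 5 lines, with slopes 0, 1, ..., 4). Only the lines that attain the minimum somewhere contribute to roots; other lines are dominated. Here the surviving (envelope) indices are i = 4, i = 3, i = 2, i = 1, i = 0.
Intersections between consecutive envelope lines give the roots: for adjacent envelope indices i < j the intersection is x = (a_i − a_j) / (j − i). Reading off the sorted break points: {-7, -4, 0, 7}.
Verification: at each break x_0, at least two indices attain the minimum of min_i(a_i + i · x_0).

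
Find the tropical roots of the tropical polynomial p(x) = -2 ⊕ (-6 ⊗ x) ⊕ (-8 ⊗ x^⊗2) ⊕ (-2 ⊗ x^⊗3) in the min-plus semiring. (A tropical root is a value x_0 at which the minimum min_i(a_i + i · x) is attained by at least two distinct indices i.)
Roots: {-6, 2, 4}

Each tropical root is a break point of the lower envelope of the lines y = a_i + i · x (there are 4 lines, with slopes 0, 1, ..., 3). Only the lines that attain the minimum somewhere contribute to roots; other lines are dominated. Here the surviving (envelope) indices are i = 3, i = 2, i = 1, i = 0.
Intersections between consecutive envelope lines give the roots: for adjacent envelope indices i < j the intersection is x = (a_i − a_j) / (j − i). Reading off the sorted break points: {-6, 2, 4}.
Verification: at each break x_0, at least two indices attain the minimum of min_i(a_i + i · x_0).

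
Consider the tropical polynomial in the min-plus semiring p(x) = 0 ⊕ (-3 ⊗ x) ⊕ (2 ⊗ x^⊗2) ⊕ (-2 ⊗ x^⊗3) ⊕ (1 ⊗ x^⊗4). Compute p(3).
p(3) = 0

A tropical monomial a ⊗ x^⊗i evaluates to a + i · x. Evaluating each term at x = 3:
  Term 0 contributes 0 + 0 · 3 = 0
  Term 1 contributes -3 + 1 · 3 = 0
  Term 2 contributes 2 + 2 · 3 = 8
  Term 3 contributes -2 + 3 · 3 = 7
  Term 4 contributes 1 + 4 · 3 = 13
p(3) = ⊕ of these = min[0, 0, 8, 7, 13] = 0.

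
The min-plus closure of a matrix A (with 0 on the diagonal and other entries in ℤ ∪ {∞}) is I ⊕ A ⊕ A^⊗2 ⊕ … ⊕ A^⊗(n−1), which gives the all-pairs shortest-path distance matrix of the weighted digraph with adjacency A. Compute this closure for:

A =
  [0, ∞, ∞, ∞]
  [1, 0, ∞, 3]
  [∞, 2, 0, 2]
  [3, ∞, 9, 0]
Closure =
  [0, ∞, ∞, ∞]
  [1, 0, 12, 3]
  [3, 2, 0, 2]
  [3, 11, 9, 0]

This is the Floyd-Warshall all-pairs shortest-path computation. For each intermediate vertex k = 0, 1, …, 3, update dist[i][j] ← min(dist[i][j], dist[i][k] + dist[k][j]). The final matrix gives, for each (i, j), the minimum total weight of any directed path from i to j (possibly empty when i = j).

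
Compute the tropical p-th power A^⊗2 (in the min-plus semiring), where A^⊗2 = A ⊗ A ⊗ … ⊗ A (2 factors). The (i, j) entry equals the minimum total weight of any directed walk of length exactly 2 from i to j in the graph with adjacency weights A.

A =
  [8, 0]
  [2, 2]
A^⊗2 =
  [2, 2]
  [4, 2]

Each entry (A^⊗2)_ij equals the minimum over all length-2 walks i = v_0 → v_1 → … → v_2 = j of Σ_t A[v_t][v_{t+1}]. For example, for (i, j) = (0, 1) we minimise over 2 possible intermediate vertex sequences; the minimum is 2, attained along the walk 0 → 1 → 1.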